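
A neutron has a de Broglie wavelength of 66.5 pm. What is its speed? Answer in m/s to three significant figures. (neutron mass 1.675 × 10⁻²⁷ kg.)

p = h/λ = 6.626 × 10⁻³⁴ / 6.650 × 10⁻¹¹ = 9.964 × 10⁻²⁴ kg·m/s.
v = p/m = 9.964 × 10⁻²⁴ / 1.675 × 10⁻²⁷ = 5.95 × 10³ m/s = 5950 m/s.

v = 5950 m/s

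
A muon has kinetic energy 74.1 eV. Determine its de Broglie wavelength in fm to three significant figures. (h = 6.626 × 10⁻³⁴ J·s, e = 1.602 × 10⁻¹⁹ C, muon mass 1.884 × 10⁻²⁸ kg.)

KE = 74.1 eV = 1.187 × 10⁻¹⁷ J.
p = √(2mKE) = √(2 × 1.884 × 10⁻²⁸ × 1.187 × 10⁻¹⁷) = 6.688 × 10⁻²³ kg·m/s.
λ = h/p = 6.626 × 10⁻³⁴ / 6.688 × 10⁻²³ = 9.91 × 10⁻¹² m = 9910 fm.

λ = 9910 fm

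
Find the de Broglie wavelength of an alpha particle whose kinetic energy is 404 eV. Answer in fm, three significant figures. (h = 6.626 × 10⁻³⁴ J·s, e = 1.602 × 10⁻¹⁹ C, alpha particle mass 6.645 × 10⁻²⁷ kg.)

λ = 714 fm

KE = 404 eV = 6.472 × 10⁻¹⁷ J.
p = √(2mKE) = √(2 × 6.645 × 10⁻²⁷ × 6.472 × 10⁻¹⁷) = 9.274 × 10⁻²² kg·m/s.
λ = h/p = 6.626 × 10⁻³⁴ / 9.274 × 10⁻²² = 7.14 × 10⁻¹³ m = 714 fm.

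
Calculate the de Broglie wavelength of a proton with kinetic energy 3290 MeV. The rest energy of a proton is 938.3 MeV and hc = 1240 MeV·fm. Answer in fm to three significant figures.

λ = 0.301 fm

Total energy E = KE + m₀c² = 3290 + 938.3 = 4228.3 MeV.
(pc)² = E² − (m₀c²)² = (4228.3)² − (938.3)² = 1.700 × 10⁷ MeV², so pc = 4123 MeV.
λ = hc/(pc) = 1240 MeV·fm / 4123 MeV = 0.301 fm.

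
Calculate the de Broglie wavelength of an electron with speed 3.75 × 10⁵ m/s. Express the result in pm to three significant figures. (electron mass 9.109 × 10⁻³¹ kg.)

λ = 1940 pm

p = mv = 9.109 × 10⁻³¹ × 3.75 × 10⁵ = 3.416 × 10⁻²⁵ kg·m/s.
λ = h/p = 6.626 × 10⁻³⁴ / 3.416 × 10⁻²⁵ = 1.94 × 10⁻⁹ m = 1940 pm.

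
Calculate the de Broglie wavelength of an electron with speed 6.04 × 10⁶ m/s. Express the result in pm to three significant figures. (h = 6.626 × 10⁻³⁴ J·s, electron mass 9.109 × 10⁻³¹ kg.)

λ = 120 pm

p = mv = 9.109 × 10⁻³¹ × 6.04 × 10⁶ = 5.502 × 10⁻²⁴ kg·m/s.
λ = h/p = 6.626 × 10⁻³⁴ / 5.502 × 10⁻²⁴ = 1.20 × 10⁻¹⁰ m = 120 pm.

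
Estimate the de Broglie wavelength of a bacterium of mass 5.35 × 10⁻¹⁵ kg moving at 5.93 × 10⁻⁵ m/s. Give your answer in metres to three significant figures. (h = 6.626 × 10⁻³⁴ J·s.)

λ = 2.09 × 10⁻¹⁵ m

p = mv = 5.35 × 10⁻¹⁵ × 5.93 × 10⁻⁵ = 3.173 × 10⁻¹⁹ kg·m/s.
λ = h/p = 6.626 × 10⁻³⁴ / 3.173 × 10⁻¹⁹ = 2.09 × 10⁻¹⁵ m.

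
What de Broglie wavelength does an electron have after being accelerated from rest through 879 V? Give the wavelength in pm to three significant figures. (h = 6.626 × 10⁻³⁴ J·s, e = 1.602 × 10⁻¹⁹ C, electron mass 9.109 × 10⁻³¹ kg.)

KE = eV = 1.602 × 10⁻¹⁹ × 879.0 = 1.408 × 10⁻¹⁶ J.
p = √(2mKE) = √(2 × 9.109 × 10⁻³¹ × 1.408 × 10⁻¹⁶) = 1.602 × 10⁻²³ kg·m/s.
λ = h/p = 6.626 × 10⁻³⁴ / 1.602 × 10⁻²³ = 4.14 × 10⁻¹¹ m = 41.4 pm.

λ = 41.4 pm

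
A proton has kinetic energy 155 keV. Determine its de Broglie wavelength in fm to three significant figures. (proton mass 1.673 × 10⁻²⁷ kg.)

KE = 155 keV = 2.483 × 10⁻¹⁴ J.
p = √(2mKE) = √(2 × 1.673 × 10⁻²⁷ × 2.483 × 10⁻¹⁴) = 9.115 × 10⁻²¹ kg·m/s.
λ = h/p = 6.626 × 10⁻³⁴ / 9.115 × 10⁻²¹ = 7.27 × 10⁻¹⁴ m = 72.7 fm.

λ = 72.7 fm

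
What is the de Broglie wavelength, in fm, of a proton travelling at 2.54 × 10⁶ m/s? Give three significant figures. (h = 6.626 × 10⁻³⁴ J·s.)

λ = 156 fm

p = mv = 1.673 × 10⁻²⁷ × 2.54 × 10⁶ = 4.249 × 10⁻²¹ kg·m/s.
λ = h/p = 6.626 × 10⁻³⁴ / 4.249 × 10⁻²¹ = 1.56 × 10⁻¹³ m = 156 fm.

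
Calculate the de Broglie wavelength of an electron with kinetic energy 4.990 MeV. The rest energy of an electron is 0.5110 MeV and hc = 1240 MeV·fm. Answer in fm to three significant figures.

Total energy E = KE + m₀c² = 4.990 + 0.5110 = 5.5010 MeV.
(pc)² = E² − (m₀c²)² = (5.5010)² − (0.5110)² = 30.00 MeV², so pc = 5.477 MeV.
λ = hc/(pc) = 1240 MeV·fm / 5.477 MeV = 226 fm.

λ = 226 fm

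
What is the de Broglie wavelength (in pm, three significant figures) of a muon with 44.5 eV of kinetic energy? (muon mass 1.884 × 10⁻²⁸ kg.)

λ = 12.8 pm

KE = 44.5 eV = 7.129 × 10⁻¹⁸ J.
p = √(2mKE) = √(2 × 1.884 × 10⁻²⁸ × 7.129 × 10⁻¹⁸) = 5.183 × 10⁻²³ kg·m/s.
λ = h/p = 6.626 × 10⁻³⁴ / 5.183 × 10⁻²³ = 1.28 × 10⁻¹¹ m = 12.8 pm.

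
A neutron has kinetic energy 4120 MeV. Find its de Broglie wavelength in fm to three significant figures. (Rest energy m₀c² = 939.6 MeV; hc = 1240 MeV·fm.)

Total energy E = KE + m₀c² = 4120 + 939.6 = 5059.6 MeV.
(pc)² = E² − (m₀c²)² = (5059.6)² − (939.6)² = 2.472 × 10⁷ MeV², so pc = 4972 MeV.
λ = hc/(pc) = 1240 MeV·fm / 4972 MeV = 0.249 fm.

λ = 0.249 fm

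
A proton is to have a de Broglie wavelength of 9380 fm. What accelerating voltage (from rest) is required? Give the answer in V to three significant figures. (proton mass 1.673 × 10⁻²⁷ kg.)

V = 9.31 V

p = h/λ = 6.626 × 10⁻³⁴ / 9.380 × 10⁻¹² = 7.064 × 10⁻²³ kg·m/s.
KE = p²/(2m) = 1.491 × 10⁻¹⁸ J.
V = KE/e = 1.491 × 10⁻¹⁸ / (1.602 × 10⁻¹⁹) = 9.31 V.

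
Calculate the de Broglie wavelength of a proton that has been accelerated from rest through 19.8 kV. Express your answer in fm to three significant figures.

KE = eV = 1.602 × 10⁻¹⁹ × 1.980 × 10⁴ = 3.172 × 10⁻¹⁵ J.
p = √(2mKE) = √(2 × 1.673 × 10⁻²⁷ × 3.172 × 10⁻¹⁵) = 3.258 × 10⁻²¹ kg·m/s.
λ = h/p = 6.626 × 10⁻³⁴ / 3.258 × 10⁻²¹ = 2.03 × 10⁻¹³ m = 203 fm.

λ = 203 fm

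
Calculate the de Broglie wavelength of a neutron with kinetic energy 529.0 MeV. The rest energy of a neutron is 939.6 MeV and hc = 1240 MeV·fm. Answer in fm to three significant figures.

λ = 1.10 fm

Total energy E = KE + m₀c² = 529.0 + 939.6 = 1468.6 MeV.
(pc)² = E² − (m₀c²)² = (1468.6)² − (939.6)² = 1.274 × 10⁶ MeV², so pc = 1129 MeV.
λ = hc/(pc) = 1240 MeV·fm / 1129 MeV = 1.10 fm.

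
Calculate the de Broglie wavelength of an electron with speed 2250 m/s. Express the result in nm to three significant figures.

p = mv = 9.109 × 10⁻³¹ × 2250 = 2.050 × 10⁻²⁷ kg·m/s.
λ = h/p = 6.626 × 10⁻³⁴ / 2.050 × 10⁻²⁷ = 3.23 × 10⁻⁷ m = 323 nm.

λ = 323 nm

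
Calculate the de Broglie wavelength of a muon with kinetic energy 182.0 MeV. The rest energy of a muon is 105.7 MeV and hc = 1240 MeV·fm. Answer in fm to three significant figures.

λ = 4.63 fm

Total energy E = KE + m₀c² = 182.0 + 105.7 = 287.7 MeV.
(pc)² = E² − (m₀c²)² = (287.7)² − (105.7)² = 7.160 × 10⁴ MeV², so pc = 267.6 MeV.
λ = hc/(pc) = 1240 MeV·fm / 267.6 MeV = 4.63 fm.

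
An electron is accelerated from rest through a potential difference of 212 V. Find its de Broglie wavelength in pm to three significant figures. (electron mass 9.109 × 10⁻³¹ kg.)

KE = eV = 1.602 × 10⁻¹⁹ × 212.0 = 3.396 × 10⁻¹⁷ J.
p = √(2mKE) = √(2 × 9.109 × 10⁻³¹ × 3.396 × 10⁻¹⁷) = 7.866 × 10⁻²⁴ kg·m/s.
λ = h/p = 6.626 × 10⁻³⁴ / 7.866 × 10⁻²⁴ = 8.42 × 10⁻¹¹ m = 84.2 pm.

λ = 84.2 pm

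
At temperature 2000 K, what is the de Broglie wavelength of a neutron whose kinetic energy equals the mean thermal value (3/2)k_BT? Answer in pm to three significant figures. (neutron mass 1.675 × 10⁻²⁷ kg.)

KE = (3/2)k_BT = 1.5 × 1.381 × 10⁻²³ × 2000 = 4.143 × 10⁻²⁰ J.
p = √(2mKE) = √(2 × 1.675 × 10⁻²⁷ × 4.143 × 10⁻²⁰) = 1.178 × 10⁻²³ kg·m/s.
λ = h/p = 5.62 × 10⁻¹¹ m = 56.2 pm.

λ = 56.2 pm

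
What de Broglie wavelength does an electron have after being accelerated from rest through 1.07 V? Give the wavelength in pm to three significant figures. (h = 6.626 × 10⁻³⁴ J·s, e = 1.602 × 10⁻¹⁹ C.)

KE = eV = 1.602 × 10⁻¹⁹ × 1.070 = 1.714 × 10⁻¹⁹ J.
p = √(2mKE) = √(2 × 9.109 × 10⁻³¹ × 1.714 × 10⁻¹⁹) = 5.588 × 10⁻²⁵ kg·m/s.
λ = h/p = 6.626 × 10⁻³⁴ / 5.588 × 10⁻²⁵ = 1.19 × 10⁻⁹ m = 1190 pm.

λ = 1190 pm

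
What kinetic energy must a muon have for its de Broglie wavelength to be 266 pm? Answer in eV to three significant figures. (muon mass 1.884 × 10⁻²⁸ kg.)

KE = 0.103 eV

p = h/λ = 6.626 × 10⁻³⁴ / 2.660 × 10⁻¹⁰ = 2.491 × 10⁻²⁴ kg·m/s.
KE = p²/(2m) = (2.491 × 10⁻²⁴)² / (2 × 1.884 × 10⁻²⁸) = 1.647 × 10⁻²⁰ J = 0.103 eV.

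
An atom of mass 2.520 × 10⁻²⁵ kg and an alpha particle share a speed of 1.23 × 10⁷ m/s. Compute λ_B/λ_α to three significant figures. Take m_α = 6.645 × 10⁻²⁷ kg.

λ_B/λ_α = 0.0264

At fixed v, p = mv so λ = h/(mv) ∝ 1/m.
λ_B/λ_α = m_α/m_B = 6.645 × 10⁻²⁷/2.520 × 10⁻²⁵ = 0.0264.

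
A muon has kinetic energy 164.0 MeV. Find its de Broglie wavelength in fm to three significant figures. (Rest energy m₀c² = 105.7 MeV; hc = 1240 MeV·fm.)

λ = 5.00 fm

Total energy E = KE + m₀c² = 164.0 + 105.7 = 269.7 MeV.
(pc)² = E² − (m₀c²)² = (269.7)² − (105.7)² = 6.157 × 10⁴ MeV², so pc = 248.1 MeV.
λ = hc/(pc) = 1240 MeV·fm / 248.1 MeV = 5.00 fm.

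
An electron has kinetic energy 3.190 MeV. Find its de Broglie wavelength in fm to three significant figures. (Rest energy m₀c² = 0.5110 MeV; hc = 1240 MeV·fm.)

λ = 338 fm

Total energy E = KE + m₀c² = 3.190 + 0.5110 = 3.7010 MeV.
(pc)² = E² − (m₀c²)² = (3.7010)² − (0.5110)² = 13.44 MeV², so pc = 3.666 MeV.
λ = hc/(pc) = 1240 MeV·fm / 3.666 MeV = 338 fm.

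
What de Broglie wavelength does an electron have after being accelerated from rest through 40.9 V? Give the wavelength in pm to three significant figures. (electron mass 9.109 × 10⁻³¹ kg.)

KE = eV = 1.602 × 10⁻¹⁹ × 40.90 = 6.552 × 10⁻¹⁸ J.
p = √(2mKE) = √(2 × 9.109 × 10⁻³¹ × 6.552 × 10⁻¹⁸) = 3.455 × 10⁻²⁴ kg·m/s.
λ = h/p = 6.626 × 10⁻³⁴ / 3.455 × 10⁻²⁴ = 1.92 × 10⁻¹⁰ m = 192 pm.

λ = 192 pm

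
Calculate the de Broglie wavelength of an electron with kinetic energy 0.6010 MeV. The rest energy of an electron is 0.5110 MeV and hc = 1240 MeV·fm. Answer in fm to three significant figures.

Total energy E = KE + m₀c² = 0.6010 + 0.5110 = 1.1120 MeV.
(pc)² = E² − (m₀c²)² = (1.1120)² − (0.5110)² = 0.9754 MeV², so pc = 0.9876 MeV.
λ = hc/(pc) = 1240 MeV·fm / 0.9876 MeV = 1260 fm.

λ = 1260 fm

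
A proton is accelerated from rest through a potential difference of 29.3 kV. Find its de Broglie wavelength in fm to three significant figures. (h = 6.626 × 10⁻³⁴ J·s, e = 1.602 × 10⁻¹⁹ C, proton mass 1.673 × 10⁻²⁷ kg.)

λ = 167 fm

KE = eV = 1.602 × 10⁻¹⁹ × 2.930 × 10⁴ = 4.694 × 10⁻¹⁵ J.
p = √(2mKE) = √(2 × 1.673 × 10⁻²⁷ × 4.694 × 10⁻¹⁵) = 3.963 × 10⁻²¹ kg·m/s.
λ = h/p = 6.626 × 10⁻³⁴ / 3.963 × 10⁻²¹ = 1.67 × 10⁻¹³ m = 167 fm.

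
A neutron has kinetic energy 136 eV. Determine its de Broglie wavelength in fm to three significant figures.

KE = 136 eV = 2.179 × 10⁻¹⁷ J.
p = √(2mKE) = √(2 × 1.675 × 10⁻²⁷ × 2.179 × 10⁻¹⁷) = 2.702 × 10⁻²² kg·m/s.
λ = h/p = 6.626 × 10⁻³⁴ / 2.702 × 10⁻²² = 2.45 × 10⁻¹² m = 2450 fm.

λ = 2450 fm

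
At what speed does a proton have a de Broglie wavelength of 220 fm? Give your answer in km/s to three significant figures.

v = 1800 km/s

p = h/λ = 6.626 × 10⁻³⁴ / 2.200 × 10⁻¹³ = 3.012 × 10⁻²¹ kg·m/s.
v = p/m = 3.012 × 10⁻²¹ / 1.673 × 10⁻²⁷ = 1.80 × 10⁶ m/s = 1800 km/s.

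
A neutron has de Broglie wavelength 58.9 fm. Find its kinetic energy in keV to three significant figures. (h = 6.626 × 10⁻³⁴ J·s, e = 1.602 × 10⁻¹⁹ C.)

KE = 236 keV

p = h/λ = 6.626 × 10⁻³⁴ / 5.890 × 10⁻¹⁴ = 1.125 × 10⁻²⁰ kg·m/s.
KE = p²/(2m) = (1.125 × 10⁻²⁰)² / (2 × 1.675 × 10⁻²⁷) = 3.778 × 10⁻¹⁴ J = 236 keV.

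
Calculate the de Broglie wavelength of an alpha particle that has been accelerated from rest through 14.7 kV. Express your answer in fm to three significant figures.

λ = 83.7 fm

KE = 2eV = 2 × 1.602 × 10⁻¹⁹ × 1.470 × 10⁴ = 4.710 × 10⁻¹⁵ J.
p = √(2mKE) = √(2 × 6.645 × 10⁻²⁷ × 4.710 × 10⁻¹⁵) = 7.912 × 10⁻²¹ kg·m/s.
λ = h/p = 6.626 × 10⁻³⁴ / 7.912 × 10⁻²¹ = 8.37 × 10⁻¹⁴ m = 83.7 fm.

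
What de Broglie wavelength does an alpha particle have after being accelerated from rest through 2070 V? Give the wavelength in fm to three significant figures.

KE = 2eV = 2 × 1.602 × 10⁻¹⁹ × 2070 = 6.632 × 10⁻¹⁶ J.
p = √(2mKE) = √(2 × 6.645 × 10⁻²⁷ × 6.632 × 10⁻¹⁶) = 2.969 × 10⁻²¹ kg·m/s.
λ = h/p = 6.626 × 10⁻³⁴ / 2.969 × 10⁻²¹ = 2.23 × 10⁻¹³ m = 223 fm.

λ = 223 fm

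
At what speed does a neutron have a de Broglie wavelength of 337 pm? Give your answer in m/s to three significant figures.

v = 1170 m/s

p = h/λ = 6.626 × 10⁻³⁴ / 3.370 × 10⁻¹⁰ = 1.966 × 10⁻²⁴ kg·m/s.
v = p/m = 1.966 × 10⁻²⁴ / 1.675 × 10⁻²⁷ = 1.17 × 10³ m/s = 1170 m/s.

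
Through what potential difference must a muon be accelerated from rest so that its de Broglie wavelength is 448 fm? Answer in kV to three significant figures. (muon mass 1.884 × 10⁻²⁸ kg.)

p = h/λ = 6.626 × 10⁻³⁴ / 4.480 × 10⁻¹³ = 1.479 × 10⁻²¹ kg·m/s.
KE = p²/(2m) = 5.805 × 10⁻¹⁵ J.
V = KE/e = 5.805 × 10⁻¹⁵ / (1.602 × 10⁻¹⁹) = 36.2 kV.

V = 36.2 kV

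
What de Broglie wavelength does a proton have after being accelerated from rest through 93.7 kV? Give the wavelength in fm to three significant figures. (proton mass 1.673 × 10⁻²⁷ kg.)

λ = 93.5 fm

KE = eV = 1.602 × 10⁻¹⁹ × 9.370 × 10⁴ = 1.501 × 10⁻¹⁴ J.
p = √(2mKE) = √(2 × 1.673 × 10⁻²⁷ × 1.501 × 10⁻¹⁴) = 7.087 × 10⁻²¹ kg·m/s.
λ = h/p = 6.626 × 10⁻³⁴ / 7.087 × 10⁻²¹ = 9.35 × 10⁻¹⁴ m = 93.5 fm.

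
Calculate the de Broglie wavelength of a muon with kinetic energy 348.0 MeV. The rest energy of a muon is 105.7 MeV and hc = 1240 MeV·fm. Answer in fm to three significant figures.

λ = 2.81 fm

Total energy E = KE + m₀c² = 348.0 + 105.7 = 453.7 MeV.
(pc)² = E² − (m₀c²)² = (453.7)² − (105.7)² = 1.947 × 10⁵ MeV², so pc = 441.2 MeV.
λ = hc/(pc) = 1240 MeV·fm / 441.2 MeV = 2.81 fm.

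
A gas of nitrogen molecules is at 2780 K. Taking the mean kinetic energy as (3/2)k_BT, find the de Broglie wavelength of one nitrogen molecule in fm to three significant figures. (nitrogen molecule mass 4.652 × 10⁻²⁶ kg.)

KE = (3/2)k_BT = 1.5 × 1.381 × 10⁻²³ × 2780 = 5.759 × 10⁻²⁰ J.
p = √(2mKE) = √(2 × 4.652 × 10⁻²⁶ × 5.759 × 10⁻²⁰) = 7.320 × 10⁻²³ kg·m/s.
λ = h/p = 9.05 × 10⁻¹² m = 9050 fm.

λ = 9050 fm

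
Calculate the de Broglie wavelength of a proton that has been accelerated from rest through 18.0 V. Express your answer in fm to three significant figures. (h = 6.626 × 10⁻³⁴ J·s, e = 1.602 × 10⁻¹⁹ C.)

KE = eV = 1.602 × 10⁻¹⁹ × 18.00 = 2.884 × 10⁻¹⁸ J.
p = √(2mKE) = √(2 × 1.673 × 10⁻²⁷ × 2.884 × 10⁻¹⁸) = 9.823 × 10⁻²³ kg·m/s.
λ = h/p = 6.626 × 10⁻³⁴ / 9.823 × 10⁻²³ = 6.75 × 10⁻¹² m = 6750 fm.

λ = 6750 fm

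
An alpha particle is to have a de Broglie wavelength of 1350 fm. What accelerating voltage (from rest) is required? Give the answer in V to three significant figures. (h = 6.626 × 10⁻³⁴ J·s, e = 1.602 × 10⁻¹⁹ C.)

p = h/λ = 6.626 × 10⁻³⁴ / 1.350 × 10⁻¹² = 4.908 × 10⁻²² kg·m/s.
KE = p²/(2m) = 1.813 × 10⁻¹⁷ J.
V = KE/2e = 1.813 × 10⁻¹⁷ / (2 × 1.602 × 10⁻¹⁹) = 56.6 V.

V = 56.6 V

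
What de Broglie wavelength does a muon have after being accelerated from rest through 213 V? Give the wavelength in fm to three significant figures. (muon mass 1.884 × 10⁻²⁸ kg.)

KE = eV = 1.602 × 10⁻¹⁹ × 213.0 = 3.412 × 10⁻¹⁷ J.
p = √(2mKE) = √(2 × 1.884 × 10⁻²⁸ × 3.412 × 10⁻¹⁷) = 1.134 × 10⁻²² kg·m/s.
λ = h/p = 6.626 × 10⁻³⁴ / 1.134 × 10⁻²² = 5.84 × 10⁻¹² m = 5840 fm.

λ = 5840 fm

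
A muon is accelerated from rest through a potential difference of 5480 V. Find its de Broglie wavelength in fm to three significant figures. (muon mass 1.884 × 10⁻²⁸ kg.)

KE = eV = 1.602 × 10⁻¹⁹ × 5480 = 8.779 × 10⁻¹⁶ J.
p = √(2mKE) = √(2 × 1.884 × 10⁻²⁸ × 8.779 × 10⁻¹⁶) = 5.751 × 10⁻²² kg·m/s.
λ = h/p = 6.626 × 10⁻³⁴ / 5.751 × 10⁻²² = 1.15 × 10⁻¹² m = 1150 fm.

λ = 1150 fm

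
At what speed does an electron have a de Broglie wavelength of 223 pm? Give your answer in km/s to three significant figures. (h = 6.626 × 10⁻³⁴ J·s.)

p = h/λ = 6.626 × 10⁻³⁴ / 2.230 × 10⁻¹⁰ = 2.971 × 10⁻²⁴ kg·m/s.
v = p/m = 2.971 × 10⁻²⁴ / 9.109 × 10⁻³¹ = 3.26 × 10⁶ m/s = 3260 km/s.

v = 3260 km/s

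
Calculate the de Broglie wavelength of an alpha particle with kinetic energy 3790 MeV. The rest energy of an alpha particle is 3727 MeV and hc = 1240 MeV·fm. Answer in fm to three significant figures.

Total energy E = KE + m₀c² = 3790 + 3727 = 7517 MeV.
(pc)² = E² − (m₀c²)² = (7517)² − (3727)² = 4.261 × 10⁷ MeV², so pc = 6528 MeV.
λ = hc/(pc) = 1240 MeV·fm / 6528 MeV = 0.190 fm.

λ = 0.190 fm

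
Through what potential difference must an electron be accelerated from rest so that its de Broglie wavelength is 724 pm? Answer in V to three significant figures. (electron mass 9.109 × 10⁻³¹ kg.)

p = h/λ = 6.626 × 10⁻³⁴ / 7.240 × 10⁻¹⁰ = 9.152 × 10⁻²⁵ kg·m/s.
KE = p²/(2m) = 4.598 × 10⁻¹⁹ J.
V = KE/e = 4.598 × 10⁻¹⁹ / (1.602 × 10⁻¹⁹) = 2.87 V.

V = 2.87 V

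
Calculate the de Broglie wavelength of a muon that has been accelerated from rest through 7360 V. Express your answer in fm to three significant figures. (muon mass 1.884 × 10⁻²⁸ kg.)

λ = 994 fm

KE = eV = 1.602 × 10⁻¹⁹ × 7360 = 1.179 × 10⁻¹⁵ J.
p = √(2mKE) = √(2 × 1.884 × 10⁻²⁸ × 1.179 × 10⁻¹⁵) = 6.665 × 10⁻²² kg·m/s.
λ = h/p = 6.626 × 10⁻³⁴ / 6.665 × 10⁻²² = 9.94 × 10⁻¹³ m = 994 fm.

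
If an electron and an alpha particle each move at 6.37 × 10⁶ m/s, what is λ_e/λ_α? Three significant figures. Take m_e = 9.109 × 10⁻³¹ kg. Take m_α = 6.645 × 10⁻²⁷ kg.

At fixed v, p = mv so λ = h/(mv) ∝ 1/m.
λ_e/λ_α = m_α/m_e = 6.645 × 10⁻²⁷/9.109 × 10⁻³¹ = 7290.

λ_e/λ_α = 7290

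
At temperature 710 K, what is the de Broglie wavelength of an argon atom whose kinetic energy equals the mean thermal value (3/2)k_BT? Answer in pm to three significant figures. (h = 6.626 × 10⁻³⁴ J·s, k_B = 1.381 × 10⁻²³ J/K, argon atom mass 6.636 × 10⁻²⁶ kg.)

KE = (3/2)k_BT = 1.5 × 1.381 × 10⁻²³ × 710 = 1.471 × 10⁻²⁰ J.
p = √(2mKE) = √(2 × 6.636 × 10⁻²⁶ × 1.471 × 10⁻²⁰) = 4.418 × 10⁻²³ kg·m/s.
λ = h/p = 1.50 × 10⁻¹¹ m = 15.0 pm.

λ = 15.0 pm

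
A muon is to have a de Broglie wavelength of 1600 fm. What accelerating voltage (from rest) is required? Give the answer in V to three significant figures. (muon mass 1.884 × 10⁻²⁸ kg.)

p = h/λ = 6.626 × 10⁻³⁴ / 1.600 × 10⁻¹² = 4.141 × 10⁻²² kg·m/s.
KE = p²/(2m) = 4.551 × 10⁻¹⁶ J.
V = KE/e = 4.551 × 10⁻¹⁶ / (1.602 × 10⁻¹⁹) = 2840 V.

V = 2840 V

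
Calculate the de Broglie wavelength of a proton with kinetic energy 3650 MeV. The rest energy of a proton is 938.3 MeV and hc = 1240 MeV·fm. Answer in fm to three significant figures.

λ = 0.276 fm

Total energy E = KE + m₀c² = 3650 + 938.3 = 4588.3 MeV.
(pc)² = E² − (m₀c²)² = (4588.3)² − (938.3)² = 2.017 × 10⁷ MeV², so pc = 4491 MeV.
λ = hc/(pc) = 1240 MeV·fm / 4491 MeV = 0.276 fm.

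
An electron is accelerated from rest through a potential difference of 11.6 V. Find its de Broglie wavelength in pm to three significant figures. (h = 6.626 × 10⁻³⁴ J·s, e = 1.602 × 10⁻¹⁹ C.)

λ = 360 pm

KE = eV = 1.602 × 10⁻¹⁹ × 11.60 = 1.858 × 10⁻¹⁸ J.
p = √(2mKE) = √(2 × 9.109 × 10⁻³¹ × 1.858 × 10⁻¹⁸) = 1.840 × 10⁻²⁴ kg·m/s.
λ = h/p = 6.626 × 10⁻³⁴ / 1.840 × 10⁻²⁴ = 3.60 × 10⁻¹⁰ m = 360 pm.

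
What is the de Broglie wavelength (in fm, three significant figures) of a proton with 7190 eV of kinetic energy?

KE = 7190 eV = 1.152 × 10⁻¹⁵ J.
p = √(2mKE) = √(2 × 1.673 × 10⁻²⁷ × 1.152 × 10⁻¹⁵) = 1.963 × 10⁻²¹ kg·m/s.
λ = h/p = 6.626 × 10⁻³⁴ / 1.963 × 10⁻²¹ = 3.38 × 10⁻¹³ m = 338 fm.

λ = 338 fm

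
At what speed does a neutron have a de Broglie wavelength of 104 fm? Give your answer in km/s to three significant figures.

v = 3800 km/s

p = h/λ = 6.626 × 10⁻³⁴ / 1.040 × 10⁻¹³ = 6.371 × 10⁻²¹ kg·m/s.
v = p/m = 6.371 × 10⁻²¹ / 1.675 × 10⁻²⁷ = 3.80 × 10⁶ m/s = 3800 km/s.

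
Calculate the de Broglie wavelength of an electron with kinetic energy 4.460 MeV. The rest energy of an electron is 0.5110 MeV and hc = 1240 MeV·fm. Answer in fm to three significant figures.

Total energy E = KE + m₀c² = 4.460 + 0.5110 = 4.9710 MeV.
(pc)² = E² − (m₀c²)² = (4.9710)² − (0.5110)² = 24.45 MeV², so pc = 4.945 MeV.
λ = hc/(pc) = 1240 MeV·fm / 4.945 MeV = 251 fm.

λ = 251 fm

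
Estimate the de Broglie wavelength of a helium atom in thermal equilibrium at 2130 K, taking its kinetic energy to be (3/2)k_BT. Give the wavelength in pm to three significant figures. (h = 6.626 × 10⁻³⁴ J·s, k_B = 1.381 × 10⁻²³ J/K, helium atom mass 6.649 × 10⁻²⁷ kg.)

KE = (3/2)k_BT = 1.5 × 1.381 × 10⁻²³ × 2130 = 4.412 × 10⁻²⁰ J.
p = √(2mKE) = √(2 × 6.649 × 10⁻²⁷ × 4.412 × 10⁻²⁰) = 2.422 × 10⁻²³ kg·m/s.
λ = h/p = 2.74 × 10⁻¹¹ m = 27.4 pm.

λ = 27.4 pm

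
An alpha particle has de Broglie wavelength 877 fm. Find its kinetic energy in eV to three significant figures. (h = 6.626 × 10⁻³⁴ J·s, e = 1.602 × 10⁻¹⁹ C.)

KE = 268 eV

p = h/λ = 6.626 × 10⁻³⁴ / 8.770 × 10⁻¹³ = 7.555 × 10⁻²² kg·m/s.
KE = p²/(2m) = (7.555 × 10⁻²²)² / (2 × 6.645 × 10⁻²⁷) = 4.295 × 10⁻¹⁷ J = 268 eV.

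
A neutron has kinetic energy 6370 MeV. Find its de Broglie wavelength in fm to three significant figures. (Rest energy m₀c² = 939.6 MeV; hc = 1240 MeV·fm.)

λ = 0.171 fm

Total energy E = KE + m₀c² = 6370 + 939.6 = 7309.6 MeV.
(pc)² = E² − (m₀c²)² = (7309.6)² − (939.6)² = 5.255 × 10⁷ MeV², so pc = 7249 MeV.
λ = hc/(pc) = 1240 MeV·fm / 7249 MeV = 0.171 fm.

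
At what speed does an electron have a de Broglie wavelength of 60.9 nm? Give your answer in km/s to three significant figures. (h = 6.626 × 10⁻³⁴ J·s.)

v = 11.9 km/s

p = h/λ = 6.626 × 10⁻³⁴ / 6.090 × 10⁻⁸ = 1.088 × 10⁻²⁶ kg·m/s.
v = p/m = 1.088 × 10⁻²⁶ / 9.109 × 10⁻³¹ = 1.19 × 10⁴ m/s = 11.9 km/s.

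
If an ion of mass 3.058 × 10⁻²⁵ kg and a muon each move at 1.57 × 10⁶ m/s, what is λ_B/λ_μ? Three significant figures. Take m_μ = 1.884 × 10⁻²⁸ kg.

At fixed v, p = mv so λ = h/(mv) ∝ 1/m.
λ_B/λ_μ = m_μ/m_B = 1.884 × 10⁻²⁸/3.058 × 10⁻²⁵ = 6.16 × 10⁻⁴.

λ_B/λ_μ = 6.16 × 10⁻⁴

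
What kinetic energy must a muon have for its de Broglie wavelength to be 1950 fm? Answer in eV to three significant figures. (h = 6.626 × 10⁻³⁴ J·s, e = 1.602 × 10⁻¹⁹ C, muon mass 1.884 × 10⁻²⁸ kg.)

KE = 1910 eV

p = h/λ = 6.626 × 10⁻³⁴ / 1.950 × 10⁻¹² = 3.398 × 10⁻²² kg·m/s.
KE = p²/(2m) = (3.398 × 10⁻²²)² / (2 × 1.884 × 10⁻²⁸) = 3.064 × 10⁻¹⁶ J = 1910 eV.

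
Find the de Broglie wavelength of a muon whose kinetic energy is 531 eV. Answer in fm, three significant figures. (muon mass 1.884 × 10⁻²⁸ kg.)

λ = 3700 fm

KE = 531 eV = 8.507 × 10⁻¹⁷ J.
p = √(2mKE) = √(2 × 1.884 × 10⁻²⁸ × 8.507 × 10⁻¹⁷) = 1.790 × 10⁻²² kg·m/s.
λ = h/p = 6.626 × 10⁻³⁴ / 1.790 × 10⁻²² = 3.70 × 10⁻¹² m = 3700 fm.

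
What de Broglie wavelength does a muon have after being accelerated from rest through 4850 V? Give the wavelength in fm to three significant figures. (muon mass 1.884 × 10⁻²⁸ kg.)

λ = 1220 fm

KE = eV = 1.602 × 10⁻¹⁹ × 4850 = 7.770 × 10⁻¹⁶ J.
p = √(2mKE) = √(2 × 1.884 × 10⁻²⁸ × 7.770 × 10⁻¹⁶) = 5.411 × 10⁻²² kg·m/s.
λ = h/p = 6.626 × 10⁻³⁴ / 5.411 × 10⁻²² = 1.22 × 10⁻¹² m = 1220 fm.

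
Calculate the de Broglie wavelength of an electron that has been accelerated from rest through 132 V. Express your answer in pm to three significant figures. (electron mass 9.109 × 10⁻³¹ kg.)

λ = 107 pm

KE = eV = 1.602 × 10⁻¹⁹ × 132.0 = 2.115 × 10⁻¹⁷ J.
p = √(2mKE) = √(2 × 9.109 × 10⁻³¹ × 2.115 × 10⁻¹⁷) = 6.207 × 10⁻²⁴ kg·m/s.
λ = h/p = 6.626 × 10⁻³⁴ / 6.207 × 10⁻²⁴ = 1.07 × 10⁻¹⁰ m = 107 pm.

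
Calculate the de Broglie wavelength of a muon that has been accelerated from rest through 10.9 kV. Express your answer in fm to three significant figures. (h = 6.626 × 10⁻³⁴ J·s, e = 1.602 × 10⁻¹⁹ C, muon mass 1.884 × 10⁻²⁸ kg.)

λ = 817 fm

KE = eV = 1.602 × 10⁻¹⁹ × 1.090 × 10⁴ = 1.746 × 10⁻¹⁵ J.
p = √(2mKE) = √(2 × 1.884 × 10⁻²⁸ × 1.746 × 10⁻¹⁵) = 8.111 × 10⁻²² kg·m/s.
λ = h/p = 6.626 × 10⁻³⁴ / 8.111 × 10⁻²² = 8.17 × 10⁻¹³ m = 817 fm.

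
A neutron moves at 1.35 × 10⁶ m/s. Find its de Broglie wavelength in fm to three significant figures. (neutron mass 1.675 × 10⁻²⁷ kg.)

p = mv = 1.675 × 10⁻²⁷ × 1.35 × 10⁶ = 2.261 × 10⁻²¹ kg·m/s.
λ = h/p = 6.626 × 10⁻³⁴ / 2.261 × 10⁻²¹ = 2.93 × 10⁻¹³ m = 293 fm.

λ = 293 fm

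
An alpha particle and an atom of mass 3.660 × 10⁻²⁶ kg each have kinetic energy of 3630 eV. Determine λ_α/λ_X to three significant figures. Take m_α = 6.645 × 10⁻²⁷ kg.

λ_α/λ_X = 2.35

At fixed KE, p = √(2mKE) so λ = h/p ∝ 1/√m.
λ_α/λ_X = √(m_X/m_α) = √(3.660 × 10⁻²⁶/6.645 × 10⁻²⁷) = √(5.508) = 2.35.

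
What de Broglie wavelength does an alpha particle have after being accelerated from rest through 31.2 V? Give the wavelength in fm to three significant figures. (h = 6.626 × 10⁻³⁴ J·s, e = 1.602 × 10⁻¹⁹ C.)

KE = 2eV = 2 × 1.602 × 10⁻¹⁹ × 31.20 = 9.996 × 10⁻¹⁸ J.
p = √(2mKE) = √(2 × 6.645 × 10⁻²⁷ × 9.996 × 10⁻¹⁸) = 3.645 × 10⁻²² kg·m/s.
λ = h/p = 6.626 × 10⁻³⁴ / 3.645 × 10⁻²² = 1.82 × 10⁻¹² m = 1820 fm.

λ = 1820 fm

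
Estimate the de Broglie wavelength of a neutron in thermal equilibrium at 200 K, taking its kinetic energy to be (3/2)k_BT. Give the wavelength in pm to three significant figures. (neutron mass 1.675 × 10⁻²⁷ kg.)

λ = 178 pm

KE = (3/2)k_BT = 1.5 × 1.381 × 10⁻²³ × 200 = 4.143 × 10⁻²¹ J.
p = √(2mKE) = √(2 × 1.675 × 10⁻²⁷ × 4.143 × 10⁻²¹) = 3.725 × 10⁻²⁴ kg·m/s.
λ = h/p = 1.78 × 10⁻¹⁰ m = 178 pm.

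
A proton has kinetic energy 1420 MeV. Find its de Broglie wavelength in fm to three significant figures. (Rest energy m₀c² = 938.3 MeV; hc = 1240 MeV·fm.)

Total energy E = KE + m₀c² = 1420 + 938.3 = 2358.3 MeV.
(pc)² = E² − (m₀c²)² = (2358.3)² − (938.3)² = 4.681 × 10⁶ MeV², so pc = 2164 MeV.
λ = hc/(pc) = 1240 MeV·fm / 2164 MeV = 0.573 fm.

λ = 0.573 fm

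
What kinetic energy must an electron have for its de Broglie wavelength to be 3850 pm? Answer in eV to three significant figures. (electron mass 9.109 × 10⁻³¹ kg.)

KE = 0.101 eV

p = h/λ = 6.626 × 10⁻³⁴ / 3.850 × 10⁻⁹ = 1.721 × 10⁻²⁵ kg·m/s.
KE = p²/(2m) = (1.721 × 10⁻²⁵)² / (2 × 9.109 × 10⁻³¹) = 1.626 × 10⁻²⁰ J = 0.101 eV.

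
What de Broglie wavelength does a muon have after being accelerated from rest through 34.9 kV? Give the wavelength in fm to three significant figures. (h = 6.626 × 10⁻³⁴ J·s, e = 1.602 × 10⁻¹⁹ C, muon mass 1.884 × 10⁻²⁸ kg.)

KE = eV = 1.602 × 10⁻¹⁹ × 3.490 × 10⁴ = 5.591 × 10⁻¹⁵ J.
p = √(2mKE) = √(2 × 1.884 × 10⁻²⁸ × 5.591 × 10⁻¹⁵) = 1.451 × 10⁻²¹ kg·m/s.
λ = h/p = 6.626 × 10⁻³⁴ / 1.451 × 10⁻²¹ = 4.57 × 10⁻¹³ m = 457 fm.

λ = 457 fm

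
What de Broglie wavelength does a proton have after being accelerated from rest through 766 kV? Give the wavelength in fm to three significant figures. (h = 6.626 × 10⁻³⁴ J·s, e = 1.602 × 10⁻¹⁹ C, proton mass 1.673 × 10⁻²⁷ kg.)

λ = 32.7 fm

KE = eV = 1.602 × 10⁻¹⁹ × 7.660 × 10⁵ = 1.227 × 10⁻¹³ J.
p = √(2mKE) = √(2 × 1.673 × 10⁻²⁷ × 1.227 × 10⁻¹³) = 2.026 × 10⁻²⁰ kg·m/s.
λ = h/p = 6.626 × 10⁻³⁴ / 2.026 × 10⁻²⁰ = 3.27 × 10⁻¹⁴ m = 32.7 fm.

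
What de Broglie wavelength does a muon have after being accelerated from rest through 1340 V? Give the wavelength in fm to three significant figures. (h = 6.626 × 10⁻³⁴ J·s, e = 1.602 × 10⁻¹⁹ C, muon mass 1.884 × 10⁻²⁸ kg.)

KE = eV = 1.602 × 10⁻¹⁹ × 1340 = 2.147 × 10⁻¹⁶ J.
p = √(2mKE) = √(2 × 1.884 × 10⁻²⁸ × 2.147 × 10⁻¹⁶) = 2.844 × 10⁻²² kg·m/s.
λ = h/p = 6.626 × 10⁻³⁴ / 2.844 × 10⁻²² = 2.33 × 10⁻¹² m = 2330 fm.

λ = 2330 fm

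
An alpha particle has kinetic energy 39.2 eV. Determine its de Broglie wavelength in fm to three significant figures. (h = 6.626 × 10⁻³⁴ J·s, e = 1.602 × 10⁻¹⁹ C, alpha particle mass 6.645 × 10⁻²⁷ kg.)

λ = 2290 fm

KE = 39.2 eV = 6.280 × 10⁻¹⁸ J.
p = √(2mKE) = √(2 × 6.645 × 10⁻²⁷ × 6.280 × 10⁻¹⁸) = 2.889 × 10⁻²² kg·m/s.
λ = h/p = 6.626 × 10⁻³⁴ / 2.889 × 10⁻²² = 2.29 × 10⁻¹² m = 2290 fm.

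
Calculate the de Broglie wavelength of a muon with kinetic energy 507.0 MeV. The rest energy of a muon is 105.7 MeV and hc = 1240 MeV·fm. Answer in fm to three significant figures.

λ = 2.05 fm

Total energy E = KE + m₀c² = 507.0 + 105.7 = 612.7 MeV.
(pc)² = E² − (m₀c²)² = (612.7)² − (105.7)² = 3.642 × 10⁵ MeV², so pc = 603.5 MeV.
λ = hc/(pc) = 1240 MeV·fm / 603.5 MeV = 2.05 fm.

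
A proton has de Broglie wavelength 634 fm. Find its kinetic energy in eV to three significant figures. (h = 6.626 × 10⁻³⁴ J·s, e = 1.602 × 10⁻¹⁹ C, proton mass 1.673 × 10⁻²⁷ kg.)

p = h/λ = 6.626 × 10⁻³⁴ / 6.340 × 10⁻¹³ = 1.045 × 10⁻²¹ kg·m/s.
KE = p²/(2m) = (1.045 × 10⁻²¹)² / (2 × 1.673 × 10⁻²⁷) = 3.264 × 10⁻¹⁶ J = 2040 eV.

KE = 2040 eV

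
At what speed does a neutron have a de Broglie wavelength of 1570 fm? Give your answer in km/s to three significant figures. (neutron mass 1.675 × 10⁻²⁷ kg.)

v = 252 km/s

p = h/λ = 6.626 × 10⁻³⁴ / 1.570 × 10⁻¹² = 4.220 × 10⁻²² kg·m/s.
v = p/m = 4.220 × 10⁻²² / 1.675 × 10⁻²⁷ = 2.52 × 10⁵ m/s = 252 km/s.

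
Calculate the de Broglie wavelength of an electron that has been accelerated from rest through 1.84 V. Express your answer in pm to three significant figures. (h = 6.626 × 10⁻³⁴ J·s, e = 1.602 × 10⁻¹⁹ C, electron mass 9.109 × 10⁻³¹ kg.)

λ = 904 pm

KE = eV = 1.602 × 10⁻¹⁹ × 1.840 = 2.948 × 10⁻¹⁹ J.
p = √(2mKE) = √(2 × 9.109 × 10⁻³¹ × 2.948 × 10⁻¹⁹) = 7.328 × 10⁻²⁵ kg·m/s.
λ = h/p = 6.626 × 10⁻³⁴ / 7.328 × 10⁻²⁵ = 9.04 × 10⁻¹⁰ m = 904 pm.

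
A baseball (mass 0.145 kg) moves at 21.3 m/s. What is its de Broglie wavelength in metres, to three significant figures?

p = mv = 0.145 × 21.3 = 3.089 kg·m/s.
λ = h/p = 6.626 × 10⁻³⁴ / 3.089 = 2.15 × 10⁻³⁴ m.

λ = 2.15 × 10⁻³⁴ m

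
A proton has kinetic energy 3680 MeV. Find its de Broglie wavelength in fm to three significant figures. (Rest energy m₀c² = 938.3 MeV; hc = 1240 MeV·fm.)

Total energy E = KE + m₀c² = 3680 + 938.3 = 4618.3 MeV.
(pc)² = E² − (m₀c²)² = (4618.3)² − (938.3)² = 2.045 × 10⁷ MeV², so pc = 4522 MeV.
λ = hc/(pc) = 1240 MeV·fm / 4522 MeV = 0.274 fm.

λ = 0.274 fm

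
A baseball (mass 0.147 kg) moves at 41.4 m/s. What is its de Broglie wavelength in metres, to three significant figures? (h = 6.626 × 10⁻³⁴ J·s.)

λ = 1.09 × 10⁻³⁴ m

p = mv = 0.147 × 41.4 = 6.086 kg·m/s.
λ = h/p = 6.626 × 10⁻³⁴ / 6.086 = 1.09 × 10⁻³⁴ m.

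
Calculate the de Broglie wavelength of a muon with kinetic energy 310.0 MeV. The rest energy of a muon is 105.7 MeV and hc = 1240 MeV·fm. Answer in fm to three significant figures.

Total energy E = KE + m₀c² = 310.0 + 105.7 = 415.7 MeV.
(pc)² = E² − (m₀c²)² = (415.7)² − (105.7)² = 1.616 × 10⁵ MeV², so pc = 402.0 MeV.
λ = hc/(pc) = 1240 MeV·fm / 402.0 MeV = 3.08 fm.

λ = 3.08 fm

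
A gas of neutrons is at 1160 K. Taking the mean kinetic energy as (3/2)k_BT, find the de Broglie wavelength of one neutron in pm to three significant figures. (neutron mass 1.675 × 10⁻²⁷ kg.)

λ = 73.9 pm

KE = (3/2)k_BT = 1.5 × 1.381 × 10⁻²³ × 1160 = 2.403 × 10⁻²⁰ J.
p = √(2mKE) = √(2 × 1.675 × 10⁻²⁷ × 2.403 × 10⁻²⁰) = 8.972 × 10⁻²⁴ kg·m/s.
λ = h/p = 7.39 × 10⁻¹¹ m = 73.9 pm.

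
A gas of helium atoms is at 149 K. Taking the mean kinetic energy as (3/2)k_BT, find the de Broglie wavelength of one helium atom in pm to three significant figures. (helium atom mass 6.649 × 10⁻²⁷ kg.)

λ = 103 pm

KE = (3/2)k_BT = 1.5 × 1.381 × 10⁻²³ × 149 = 3.087 × 10⁻²¹ J.
p = √(2mKE) = √(2 × 6.649 × 10⁻²⁷ × 3.087 × 10⁻²¹) = 6.407 × 10⁻²⁴ kg·m/s.
λ = h/p = 1.03 × 10⁻¹⁰ m = 103 pm.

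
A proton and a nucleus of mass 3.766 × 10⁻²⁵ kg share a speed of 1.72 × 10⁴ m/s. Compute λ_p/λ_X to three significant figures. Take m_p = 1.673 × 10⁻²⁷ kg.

At fixed v, p = mv so λ = h/(mv) ∝ 1/m.
λ_p/λ_X = m_X/m_p = 3.766 × 10⁻²⁵/1.673 × 10⁻²⁷ = 225.

λ_p/λ_X = 225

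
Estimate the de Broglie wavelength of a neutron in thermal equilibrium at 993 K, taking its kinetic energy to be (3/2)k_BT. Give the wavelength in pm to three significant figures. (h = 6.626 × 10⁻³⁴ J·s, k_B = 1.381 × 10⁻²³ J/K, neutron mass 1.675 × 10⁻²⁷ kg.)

KE = (3/2)k_BT = 1.5 × 1.381 × 10⁻²³ × 993 = 2.057 × 10⁻²⁰ J.
p = √(2mKE) = √(2 × 1.675 × 10⁻²⁷ × 2.057 × 10⁻²⁰) = 8.301 × 10⁻²⁴ kg·m/s.
λ = h/p = 7.98 × 10⁻¹¹ m = 79.8 pm.

λ = 79.8 pm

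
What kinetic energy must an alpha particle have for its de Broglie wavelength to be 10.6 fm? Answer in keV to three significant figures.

p = h/λ = 6.626 × 10⁻³⁴ / 1.060 × 10⁻¹⁴ = 6.251 × 10⁻²⁰ kg·m/s.
KE = p²/(2m) = (6.251 × 10⁻²⁰)² / (2 × 6.645 × 10⁻²⁷) = 2.940 × 10⁻¹³ J = 1840 keV.

KE = 1840 keV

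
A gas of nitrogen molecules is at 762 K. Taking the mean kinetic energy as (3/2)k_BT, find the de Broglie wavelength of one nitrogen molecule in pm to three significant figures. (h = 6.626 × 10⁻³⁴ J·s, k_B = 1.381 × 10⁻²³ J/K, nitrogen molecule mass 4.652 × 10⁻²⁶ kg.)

KE = (3/2)k_BT = 1.5 × 1.381 × 10⁻²³ × 762 = 1.578 × 10⁻²⁰ J.
p = √(2mKE) = √(2 × 4.652 × 10⁻²⁶ × 1.578 × 10⁻²⁰) = 3.832 × 10⁻²³ kg·m/s.
λ = h/p = 1.73 × 10⁻¹¹ m = 17.3 pm.

λ = 17.3 pm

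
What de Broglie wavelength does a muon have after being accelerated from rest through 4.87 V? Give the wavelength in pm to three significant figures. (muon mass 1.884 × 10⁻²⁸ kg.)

KE = eV = 1.602 × 10⁻¹⁹ × 4.870 = 7.802 × 10⁻¹⁹ J.
p = √(2mKE) = √(2 × 1.884 × 10⁻²⁸ × 7.802 × 10⁻¹⁹) = 1.715 × 10⁻²³ kg·m/s.
λ = h/p = 6.626 × 10⁻³⁴ / 1.715 × 10⁻²³ = 3.86 × 10⁻¹¹ m = 38.6 pm.

λ = 38.6 pm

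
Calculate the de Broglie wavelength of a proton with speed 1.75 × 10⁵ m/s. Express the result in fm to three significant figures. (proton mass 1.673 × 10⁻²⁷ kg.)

p = mv = 1.673 × 10⁻²⁷ × 1.75 × 10⁵ = 2.928 × 10⁻²² kg·m/s.
λ = h/p = 6.626 × 10⁻³⁴ / 2.928 × 10⁻²² = 2.26 × 10⁻¹² m = 2260 fm.

λ = 2260 fm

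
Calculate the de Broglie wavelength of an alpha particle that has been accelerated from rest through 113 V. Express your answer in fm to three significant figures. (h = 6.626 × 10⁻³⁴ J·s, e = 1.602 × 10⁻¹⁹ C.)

KE = 2eV = 2 × 1.602 × 10⁻¹⁹ × 113.0 = 3.621 × 10⁻¹⁷ J.
p = √(2mKE) = √(2 × 6.645 × 10⁻²⁷ × 3.621 × 10⁻¹⁷) = 6.937 × 10⁻²² kg·m/s.
λ = h/p = 6.626 × 10⁻³⁴ / 6.937 × 10⁻²² = 9.55 × 10⁻¹³ m = 955 fm.

λ = 955 fm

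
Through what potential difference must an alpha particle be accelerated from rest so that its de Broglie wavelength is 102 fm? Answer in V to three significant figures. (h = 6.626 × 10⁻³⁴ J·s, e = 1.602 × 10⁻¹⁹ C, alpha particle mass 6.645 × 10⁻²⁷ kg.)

V = 9910 V

p = h/λ = 6.626 × 10⁻³⁴ / 1.020 × 10⁻¹³ = 6.496 × 10⁻²¹ kg·m/s.
KE = p²/(2m) = 3.175 × 10⁻¹⁵ J.
V = KE/2e = 3.175 × 10⁻¹⁵ / (2 × 1.602 × 10⁻¹⁹) = 9910 V.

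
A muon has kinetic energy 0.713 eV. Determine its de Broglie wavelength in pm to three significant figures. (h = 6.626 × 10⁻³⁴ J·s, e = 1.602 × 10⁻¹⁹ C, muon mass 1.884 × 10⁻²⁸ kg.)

KE = 0.713 eV = 1.142 × 10⁻¹⁹ J.
p = √(2mKE) = √(2 × 1.884 × 10⁻²⁸ × 1.142 × 10⁻¹⁹) = 6.560 × 10⁻²⁴ kg·m/s.
λ = h/p = 6.626 × 10⁻³⁴ / 6.560 × 10⁻²⁴ = 1.01 × 10⁻¹⁰ m = 101 pm.

λ = 101 pm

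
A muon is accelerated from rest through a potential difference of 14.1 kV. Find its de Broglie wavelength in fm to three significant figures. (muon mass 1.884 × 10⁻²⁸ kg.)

KE = eV = 1.602 × 10⁻¹⁹ × 1.410 × 10⁴ = 2.259 × 10⁻¹⁵ J.
p = √(2mKE) = √(2 × 1.884 × 10⁻²⁸ × 2.259 × 10⁻¹⁵) = 9.226 × 10⁻²² kg·m/s.
λ = h/p = 6.626 × 10⁻³⁴ / 9.226 × 10⁻²² = 7.18 × 10⁻¹³ m = 718 fm.

λ = 718 fm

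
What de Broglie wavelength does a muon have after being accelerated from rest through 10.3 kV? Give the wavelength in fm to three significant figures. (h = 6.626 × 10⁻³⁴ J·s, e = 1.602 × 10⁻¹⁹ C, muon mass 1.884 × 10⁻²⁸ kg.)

λ = 840 fm

KE = eV = 1.602 × 10⁻¹⁹ × 1.030 × 10⁴ = 1.650 × 10⁻¹⁵ J.
p = √(2mKE) = √(2 × 1.884 × 10⁻²⁸ × 1.650 × 10⁻¹⁵) = 7.885 × 10⁻²² kg·m/s.
λ = h/p = 6.626 × 10⁻³⁴ / 7.885 × 10⁻²² = 8.40 × 10⁻¹³ m = 840 fm.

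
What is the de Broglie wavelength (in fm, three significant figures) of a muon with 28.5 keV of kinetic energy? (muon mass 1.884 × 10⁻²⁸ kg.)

λ = 505 fm

KE = 28.5 keV = 4.566 × 10⁻¹⁵ J.
p = √(2mKE) = √(2 × 1.884 × 10⁻²⁸ × 4.566 × 10⁻¹⁵) = 1.312 × 10⁻²¹ kg·m/s.
λ = h/p = 6.626 × 10⁻³⁴ / 1.312 × 10⁻²¹ = 5.05 × 10⁻¹³ m = 505 fm.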